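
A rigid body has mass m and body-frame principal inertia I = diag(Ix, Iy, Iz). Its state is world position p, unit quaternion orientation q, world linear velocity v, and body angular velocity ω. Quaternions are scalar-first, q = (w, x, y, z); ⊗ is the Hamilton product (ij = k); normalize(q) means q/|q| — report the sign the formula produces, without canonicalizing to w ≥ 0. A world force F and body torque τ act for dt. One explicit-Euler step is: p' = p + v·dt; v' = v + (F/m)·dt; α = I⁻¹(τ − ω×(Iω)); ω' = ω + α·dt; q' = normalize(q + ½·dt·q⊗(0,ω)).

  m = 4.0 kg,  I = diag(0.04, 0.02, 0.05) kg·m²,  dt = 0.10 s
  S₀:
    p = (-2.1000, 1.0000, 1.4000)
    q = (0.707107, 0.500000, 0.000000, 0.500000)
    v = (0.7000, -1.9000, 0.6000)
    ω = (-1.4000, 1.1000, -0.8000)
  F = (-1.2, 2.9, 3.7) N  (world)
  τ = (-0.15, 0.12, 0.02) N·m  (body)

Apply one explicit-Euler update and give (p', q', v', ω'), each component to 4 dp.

p' = (-2.0300, 0.8100, 1.4600)
q' = (0.7585, 0.4210, 0.0238, 0.4969)
v' = (0.6700, -1.8275, 0.6925)
ω' = (-1.7090, 1.7560, -0.8216)

linear accel F/m = (-0.3000, 0.7250, 0.9250)
new position p' = (-2.0300, 0.8100, 1.4600)
v' = v + a·dt = (0.6700, -1.8275, 0.6925)
α = I⁻¹(τ − ω×Iω) = (-3.0900, 6.5600, -0.2160)
ω + α·dt = (-1.7090, 1.7560, -0.8216)
q⊗(0,ω) = (1.1000000, -1.5399498, 0.4778177, -0.0156856)
updated quaternion q' = (0.7585, 0.4210, 0.0238, 0.4969)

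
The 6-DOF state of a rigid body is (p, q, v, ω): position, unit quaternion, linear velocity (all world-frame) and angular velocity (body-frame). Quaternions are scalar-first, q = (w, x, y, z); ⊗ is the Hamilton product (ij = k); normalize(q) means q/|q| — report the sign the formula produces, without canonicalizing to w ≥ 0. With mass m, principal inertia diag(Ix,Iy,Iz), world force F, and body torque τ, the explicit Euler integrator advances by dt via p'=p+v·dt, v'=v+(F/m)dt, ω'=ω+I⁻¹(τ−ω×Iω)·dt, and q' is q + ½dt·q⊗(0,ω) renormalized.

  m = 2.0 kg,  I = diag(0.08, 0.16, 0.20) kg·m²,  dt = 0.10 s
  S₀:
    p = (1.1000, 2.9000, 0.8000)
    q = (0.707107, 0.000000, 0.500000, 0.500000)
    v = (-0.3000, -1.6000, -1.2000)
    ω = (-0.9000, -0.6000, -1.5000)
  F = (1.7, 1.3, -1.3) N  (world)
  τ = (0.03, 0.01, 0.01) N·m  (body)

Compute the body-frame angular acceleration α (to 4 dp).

ω×(Iω) gyroscopic = (0.0360, -0.1620, 0.0432)
(τ − ω×Iω)/I = (-0.0750, 1.0750, -0.1660)

α = (-0.0750, 1.0750, -0.1660)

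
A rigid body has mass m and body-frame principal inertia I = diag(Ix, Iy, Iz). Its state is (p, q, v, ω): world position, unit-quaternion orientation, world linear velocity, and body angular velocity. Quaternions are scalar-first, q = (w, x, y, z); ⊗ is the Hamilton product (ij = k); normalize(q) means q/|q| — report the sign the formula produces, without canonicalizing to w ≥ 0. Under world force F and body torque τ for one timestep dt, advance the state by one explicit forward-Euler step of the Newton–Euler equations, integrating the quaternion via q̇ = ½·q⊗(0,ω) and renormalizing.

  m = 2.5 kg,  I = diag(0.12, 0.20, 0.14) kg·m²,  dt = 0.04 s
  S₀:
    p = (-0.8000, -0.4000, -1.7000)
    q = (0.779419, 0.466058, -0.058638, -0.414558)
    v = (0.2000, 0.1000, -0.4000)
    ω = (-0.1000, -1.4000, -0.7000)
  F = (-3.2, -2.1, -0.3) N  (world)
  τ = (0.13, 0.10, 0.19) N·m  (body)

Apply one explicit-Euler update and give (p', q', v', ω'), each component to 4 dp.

p' = (-0.7920, -0.3960, -1.7160)
q' = (0.7725, 0.4535, -0.0731, -0.4384)
v' = (0.1488, 0.0664, -0.4048)
ω' = (-0.0371, -1.3797, -0.6489)

gyro term ω×Iω = (-0.0588, -0.0014, 0.0112)
α = I⁻¹(τ − ω×Iω) = (1.5733, 0.5070, 1.2771)
new body rate ω' = (-0.0371, -1.3797, -0.6489)
q⊗(0,ω) = (-0.3256780, -0.6172765, -0.7234902, -1.2039383)
q + ½dt·q⊗(0,ω), renormalized = (0.7725, 0.4535, -0.0731, -0.4384)
a = F/m = (-1.2800, -0.8400, -0.1200)
p' = p + v·dt = (-0.7920, -0.3960, -1.7160)
v + (F/m)dt = (0.1488, 0.0664, -0.4048)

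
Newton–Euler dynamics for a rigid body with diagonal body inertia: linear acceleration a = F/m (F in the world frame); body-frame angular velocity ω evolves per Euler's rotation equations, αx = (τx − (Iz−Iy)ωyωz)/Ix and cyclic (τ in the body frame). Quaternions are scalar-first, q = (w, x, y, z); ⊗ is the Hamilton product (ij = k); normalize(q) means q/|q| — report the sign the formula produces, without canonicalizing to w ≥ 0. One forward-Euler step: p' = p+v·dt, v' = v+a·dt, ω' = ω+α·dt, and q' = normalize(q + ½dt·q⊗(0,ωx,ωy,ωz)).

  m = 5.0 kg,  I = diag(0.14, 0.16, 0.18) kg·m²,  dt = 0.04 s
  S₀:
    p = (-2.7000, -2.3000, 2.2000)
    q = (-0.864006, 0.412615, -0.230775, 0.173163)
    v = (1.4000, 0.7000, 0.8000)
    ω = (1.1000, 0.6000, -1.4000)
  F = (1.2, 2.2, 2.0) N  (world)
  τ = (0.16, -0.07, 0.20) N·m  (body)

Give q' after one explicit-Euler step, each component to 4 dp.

q' = (-0.8649, 0.3977, -0.2256, 0.2072)

Hamilton product q⊗(0,ω) = (-0.0729833, -0.7312194, 0.2497367, 1.7110299)
updated quaternion q' = (-0.8649, 0.3977, -0.2256, 0.2072)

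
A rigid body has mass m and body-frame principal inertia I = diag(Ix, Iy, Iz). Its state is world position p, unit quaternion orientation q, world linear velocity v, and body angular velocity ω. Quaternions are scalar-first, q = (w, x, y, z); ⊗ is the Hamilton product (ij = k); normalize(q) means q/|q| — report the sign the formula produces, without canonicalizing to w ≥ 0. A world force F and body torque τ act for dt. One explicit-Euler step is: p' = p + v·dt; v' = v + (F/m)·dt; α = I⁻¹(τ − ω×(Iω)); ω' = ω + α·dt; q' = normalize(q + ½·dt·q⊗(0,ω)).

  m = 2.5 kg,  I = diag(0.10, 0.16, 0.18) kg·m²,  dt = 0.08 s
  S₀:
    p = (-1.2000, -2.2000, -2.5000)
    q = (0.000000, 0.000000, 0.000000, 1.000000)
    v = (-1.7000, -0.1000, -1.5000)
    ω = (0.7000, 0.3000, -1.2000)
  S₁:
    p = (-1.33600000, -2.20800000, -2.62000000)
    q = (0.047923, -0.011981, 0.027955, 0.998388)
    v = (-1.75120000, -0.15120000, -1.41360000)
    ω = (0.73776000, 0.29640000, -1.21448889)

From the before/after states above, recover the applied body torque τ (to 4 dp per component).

Δω = ω₁−ω₀ = (0.03776000, -0.00360000, -0.01448889)
ω₀×(Iω₀) = (-0.0072, 0.0672, 0.0126)
τ = I·(Δω/dt) + ω₀×(Iω₀) = (0.0400, 0.0600, -0.0200)

τ = (0.0400, 0.0600, -0.0200)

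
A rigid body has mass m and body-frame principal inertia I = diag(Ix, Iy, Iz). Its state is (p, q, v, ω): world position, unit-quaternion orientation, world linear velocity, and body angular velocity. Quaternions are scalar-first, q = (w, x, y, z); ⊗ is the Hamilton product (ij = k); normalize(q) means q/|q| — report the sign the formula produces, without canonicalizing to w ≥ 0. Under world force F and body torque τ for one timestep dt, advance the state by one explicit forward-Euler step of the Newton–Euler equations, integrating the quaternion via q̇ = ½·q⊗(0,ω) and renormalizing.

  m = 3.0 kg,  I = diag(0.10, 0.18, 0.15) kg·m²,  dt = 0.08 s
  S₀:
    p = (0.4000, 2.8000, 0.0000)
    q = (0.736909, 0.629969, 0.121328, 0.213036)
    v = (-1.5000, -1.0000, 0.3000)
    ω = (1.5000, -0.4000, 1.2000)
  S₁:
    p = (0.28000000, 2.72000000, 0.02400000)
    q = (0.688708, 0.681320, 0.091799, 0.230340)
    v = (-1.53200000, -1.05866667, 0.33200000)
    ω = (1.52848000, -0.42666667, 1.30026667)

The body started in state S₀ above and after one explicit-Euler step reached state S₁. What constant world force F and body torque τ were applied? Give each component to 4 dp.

F = (-1.2000, -2.2000, 1.2000)
τ = (0.0500, -0.1500, 0.1400)

velocity change Δv = (-0.03200000, -0.05866667, 0.03200000)
m·(v₁−v₀)/dt = (-1.2000, -2.2000, 1.2000)
Δω = ω₁−ω₀ = (0.02848000, -0.02666667, 0.10026667)
gyro term ω₀×Iω₀ = (0.0144, -0.0900, -0.0480)
τ = I·(Δω/dt) + ω₀×(Iω₀) = (0.0500, -0.1500, 0.1400)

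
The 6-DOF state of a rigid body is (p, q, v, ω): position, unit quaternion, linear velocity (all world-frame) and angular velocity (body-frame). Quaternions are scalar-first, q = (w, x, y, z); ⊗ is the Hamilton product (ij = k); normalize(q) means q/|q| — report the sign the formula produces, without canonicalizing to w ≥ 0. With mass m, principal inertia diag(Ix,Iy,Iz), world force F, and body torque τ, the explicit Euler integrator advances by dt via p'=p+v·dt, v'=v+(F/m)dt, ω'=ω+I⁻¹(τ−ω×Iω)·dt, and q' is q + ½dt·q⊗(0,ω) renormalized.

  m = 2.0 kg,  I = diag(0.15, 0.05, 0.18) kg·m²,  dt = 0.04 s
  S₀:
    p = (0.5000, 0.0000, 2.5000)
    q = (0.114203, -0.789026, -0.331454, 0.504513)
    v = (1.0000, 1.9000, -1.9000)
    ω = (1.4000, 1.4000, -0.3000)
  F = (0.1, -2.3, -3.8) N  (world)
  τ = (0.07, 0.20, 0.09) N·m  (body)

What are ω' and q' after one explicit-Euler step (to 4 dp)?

ω' = (1.4332, 1.5499, -0.2364)
q' = (0.1485, -0.7973, -0.3186, 0.4906)

ω×(Iω) gyroscopic = (-0.0546, 0.0126, -0.1960)
(τ − ω×Iω)/I = (0.8307, 3.7480, 1.5889)
ω' = ω + α·dt = (1.4332, 1.5499, -0.2364)
q⊗(0,ω) = (1.7200259, -0.4469978, 0.6294946, -0.6748617)
q + ½dt·q⊗(0,ω), renormalized = (0.1485, -0.7973, -0.3186, 0.4906)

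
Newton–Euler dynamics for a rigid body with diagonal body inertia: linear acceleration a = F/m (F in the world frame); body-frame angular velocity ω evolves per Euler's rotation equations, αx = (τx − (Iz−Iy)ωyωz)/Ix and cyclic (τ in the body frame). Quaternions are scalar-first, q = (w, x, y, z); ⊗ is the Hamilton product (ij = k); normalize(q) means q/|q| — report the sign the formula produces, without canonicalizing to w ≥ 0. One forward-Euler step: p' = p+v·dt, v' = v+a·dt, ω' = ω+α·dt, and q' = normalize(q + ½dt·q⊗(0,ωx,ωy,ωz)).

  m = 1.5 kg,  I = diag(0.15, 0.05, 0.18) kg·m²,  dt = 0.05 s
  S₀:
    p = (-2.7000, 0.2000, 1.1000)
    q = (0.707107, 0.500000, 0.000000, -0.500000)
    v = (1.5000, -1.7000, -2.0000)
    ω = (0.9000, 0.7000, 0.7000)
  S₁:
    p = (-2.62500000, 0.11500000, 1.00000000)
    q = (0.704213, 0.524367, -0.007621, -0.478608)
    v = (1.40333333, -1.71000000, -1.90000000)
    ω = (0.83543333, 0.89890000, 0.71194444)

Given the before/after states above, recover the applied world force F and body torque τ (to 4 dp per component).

F = (-2.9000, -0.3000, 3.0000)
τ = (-0.1300, 0.1800, -0.0200)

Δω = ω₁−ω₀ = (-0.06456667, 0.19890000, 0.01194444)
I·α + gyro = (-0.1300, 0.1800, -0.0200)
v₁ − v₀ = (-0.09666667, -0.01000000, 0.10000000)
F = m·Δv/dt = (-2.9000, -0.3000, 3.0000)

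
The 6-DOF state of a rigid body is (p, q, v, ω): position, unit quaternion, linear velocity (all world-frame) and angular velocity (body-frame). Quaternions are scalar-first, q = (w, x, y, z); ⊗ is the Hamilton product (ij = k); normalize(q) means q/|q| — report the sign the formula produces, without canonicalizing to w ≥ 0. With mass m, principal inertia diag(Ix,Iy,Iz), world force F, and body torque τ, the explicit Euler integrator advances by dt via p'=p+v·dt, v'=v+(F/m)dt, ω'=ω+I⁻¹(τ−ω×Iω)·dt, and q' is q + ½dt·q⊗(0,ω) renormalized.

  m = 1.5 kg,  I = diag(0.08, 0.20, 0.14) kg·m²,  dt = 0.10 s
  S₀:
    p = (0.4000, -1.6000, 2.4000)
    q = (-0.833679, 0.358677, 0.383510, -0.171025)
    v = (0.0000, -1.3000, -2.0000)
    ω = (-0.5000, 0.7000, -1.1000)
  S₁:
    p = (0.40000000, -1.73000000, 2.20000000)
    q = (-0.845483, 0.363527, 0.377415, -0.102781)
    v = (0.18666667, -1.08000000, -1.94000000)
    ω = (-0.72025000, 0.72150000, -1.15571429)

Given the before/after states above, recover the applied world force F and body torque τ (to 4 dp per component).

F = (2.8000, 3.3000, 0.9000)
τ = (-0.1300, 0.0100, -0.1200)

rate change Δω = (-0.22025000, 0.02150000, -0.05571429)
gyro term ω₀×Iω₀ = (0.0462, -0.0330, -0.0420)
applied torque τ = (-0.1300, 0.0100, -0.1200)
velocity change Δv = (0.18666667, 0.22000000, 0.06000000)
m·(v₁−v₀)/dt = (2.8000, 3.3000, 0.9000)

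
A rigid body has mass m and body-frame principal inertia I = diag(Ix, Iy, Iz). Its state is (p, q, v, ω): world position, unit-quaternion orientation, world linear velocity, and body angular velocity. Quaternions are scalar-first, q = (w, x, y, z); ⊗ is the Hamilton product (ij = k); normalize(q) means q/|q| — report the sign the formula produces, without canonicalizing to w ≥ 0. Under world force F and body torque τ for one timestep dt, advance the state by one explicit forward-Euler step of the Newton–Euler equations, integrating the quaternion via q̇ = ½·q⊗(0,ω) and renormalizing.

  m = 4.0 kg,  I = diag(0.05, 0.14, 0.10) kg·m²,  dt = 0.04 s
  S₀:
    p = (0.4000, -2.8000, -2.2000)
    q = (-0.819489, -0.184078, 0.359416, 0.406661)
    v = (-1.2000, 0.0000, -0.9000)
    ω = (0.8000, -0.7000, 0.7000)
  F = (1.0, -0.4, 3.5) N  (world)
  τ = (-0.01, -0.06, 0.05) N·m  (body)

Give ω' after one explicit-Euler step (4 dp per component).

angular accel α = (-0.5920, -0.2286, 1.0040)
new body rate ω' = (0.7763, -0.7091, 0.7402)

ω' = (0.7763, -0.7091, 0.7402)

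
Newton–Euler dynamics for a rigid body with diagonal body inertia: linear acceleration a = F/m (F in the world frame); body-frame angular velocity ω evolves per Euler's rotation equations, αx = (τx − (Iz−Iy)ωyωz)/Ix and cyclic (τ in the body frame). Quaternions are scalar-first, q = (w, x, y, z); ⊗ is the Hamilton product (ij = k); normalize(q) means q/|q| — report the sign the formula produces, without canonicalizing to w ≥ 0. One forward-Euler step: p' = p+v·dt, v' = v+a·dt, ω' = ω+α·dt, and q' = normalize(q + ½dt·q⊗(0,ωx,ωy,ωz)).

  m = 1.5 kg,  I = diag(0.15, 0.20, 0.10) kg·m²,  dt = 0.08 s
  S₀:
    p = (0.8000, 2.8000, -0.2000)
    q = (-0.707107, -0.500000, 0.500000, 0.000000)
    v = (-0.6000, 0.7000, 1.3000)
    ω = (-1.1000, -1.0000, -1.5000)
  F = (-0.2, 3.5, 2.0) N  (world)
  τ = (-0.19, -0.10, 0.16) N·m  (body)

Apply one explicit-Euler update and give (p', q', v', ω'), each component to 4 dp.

precession coupling ω×(Iω) = (-0.1500, 0.0825, 0.0550)
(τ − ω×Iω)/I = (-0.2667, -0.9125, 1.0500)
new body rate ω' = (-1.1213, -1.0730, -1.4160)
2q̇ = q⊗(0,ω) = (-0.0500000, 0.0278177, -0.0428930, 2.1106605)
q' = normalize(q + ½dt·q⊗(0,ω)) = (-0.7066, -0.4971, 0.4965, 0.0841)
p + v·dt = (0.7520, 2.8560, -0.0960)
v + (F/m)dt = (-0.6107, 0.8867, 1.4067)

p' = (0.7520, 2.8560, -0.0960)
q' = (-0.7066, -0.4971, 0.4965, 0.0841)
v' = (-0.6107, 0.8867, 1.4067)
ω' = (-1.1213, -1.0730, -1.4160)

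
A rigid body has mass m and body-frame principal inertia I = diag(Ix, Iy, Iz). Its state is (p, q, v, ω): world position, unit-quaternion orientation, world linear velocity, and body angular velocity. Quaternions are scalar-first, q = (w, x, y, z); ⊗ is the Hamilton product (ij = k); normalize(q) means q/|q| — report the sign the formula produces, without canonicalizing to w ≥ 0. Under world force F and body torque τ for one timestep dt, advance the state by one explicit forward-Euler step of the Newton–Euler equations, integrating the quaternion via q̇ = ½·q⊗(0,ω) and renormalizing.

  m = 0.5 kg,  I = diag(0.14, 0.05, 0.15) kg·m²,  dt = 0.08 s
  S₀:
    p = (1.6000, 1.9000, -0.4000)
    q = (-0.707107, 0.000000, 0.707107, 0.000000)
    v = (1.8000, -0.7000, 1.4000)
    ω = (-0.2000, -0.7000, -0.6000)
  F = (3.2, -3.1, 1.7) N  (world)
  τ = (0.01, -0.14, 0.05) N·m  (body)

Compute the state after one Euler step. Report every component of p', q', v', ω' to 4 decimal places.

a = (6.4000, -6.2000, 3.4000)
new position p' = (1.7440, 1.8440, -0.2880)
v' = v + a·dt = (2.3120, -1.1960, 1.6720)
(τ − ω×Iω)/I = (-0.2286, -2.7760, 0.4173)
ω' = ω + α·dt = (-0.2183, -0.9221, -0.5666)
q⊗(0,ω) = (0.4949749, -0.2828428, 0.4949749, 0.5656856)
q' = normalize(q + ½dt·q⊗(0,ω)) = (-0.6868, -0.0113, 0.7264, 0.0226)

p' = (1.7440, 1.8440, -0.2880)
q' = (-0.6868, -0.0113, 0.7264, 0.0226)
v' = (2.3120, -1.1960, 1.6720)
ω' = (-0.2183, -0.9221, -0.5666)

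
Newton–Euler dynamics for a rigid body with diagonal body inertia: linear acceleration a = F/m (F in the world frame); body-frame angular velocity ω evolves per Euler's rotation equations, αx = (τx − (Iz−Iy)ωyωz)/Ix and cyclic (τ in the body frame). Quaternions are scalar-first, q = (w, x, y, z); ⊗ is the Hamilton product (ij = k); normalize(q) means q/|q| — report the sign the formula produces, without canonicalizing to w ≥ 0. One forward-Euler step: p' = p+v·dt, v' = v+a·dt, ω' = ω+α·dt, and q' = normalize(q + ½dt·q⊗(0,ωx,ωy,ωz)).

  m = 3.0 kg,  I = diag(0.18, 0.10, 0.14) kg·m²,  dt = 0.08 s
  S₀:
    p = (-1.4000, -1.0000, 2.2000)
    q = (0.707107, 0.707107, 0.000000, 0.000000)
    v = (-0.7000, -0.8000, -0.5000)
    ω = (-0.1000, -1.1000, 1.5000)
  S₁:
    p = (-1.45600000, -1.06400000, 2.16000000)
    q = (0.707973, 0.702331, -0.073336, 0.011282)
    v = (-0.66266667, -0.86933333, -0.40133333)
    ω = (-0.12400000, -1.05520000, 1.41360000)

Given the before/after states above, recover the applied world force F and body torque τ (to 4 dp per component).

ω₁ − ω₀ = (-0.02400000, 0.04480000, -0.08640000)
applied torque τ = (-0.1200, 0.0500, -0.1600)
v₁ − v₀ = (0.03733333, -0.06933333, 0.09866667)
applied force F = (1.4000, -2.6000, 3.7000)

F = (1.4000, -2.6000, 3.7000)
τ = (-0.1200, 0.0500, -0.1600)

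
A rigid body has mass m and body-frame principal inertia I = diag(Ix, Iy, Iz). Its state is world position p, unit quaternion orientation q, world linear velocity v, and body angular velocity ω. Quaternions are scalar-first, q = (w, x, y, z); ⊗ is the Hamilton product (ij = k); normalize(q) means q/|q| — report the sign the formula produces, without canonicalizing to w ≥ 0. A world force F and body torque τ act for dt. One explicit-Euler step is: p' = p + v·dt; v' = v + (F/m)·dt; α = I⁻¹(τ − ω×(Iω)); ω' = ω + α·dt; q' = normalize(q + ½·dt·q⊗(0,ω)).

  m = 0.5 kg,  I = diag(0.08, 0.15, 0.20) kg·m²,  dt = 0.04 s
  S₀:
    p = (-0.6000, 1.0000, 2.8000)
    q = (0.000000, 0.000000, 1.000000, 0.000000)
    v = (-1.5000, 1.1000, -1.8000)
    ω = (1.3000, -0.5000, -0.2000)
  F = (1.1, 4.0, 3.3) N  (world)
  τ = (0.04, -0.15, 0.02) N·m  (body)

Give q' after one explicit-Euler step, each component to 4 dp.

Hamilton product q⊗(0,ω) = (0.5000000, -0.2000000, 0.0000000, -1.3000000)
updated quaternion q' = (0.0100, -0.0040, 0.9996, -0.0260)

q' = (0.0100, -0.0040, 0.9996, -0.0260)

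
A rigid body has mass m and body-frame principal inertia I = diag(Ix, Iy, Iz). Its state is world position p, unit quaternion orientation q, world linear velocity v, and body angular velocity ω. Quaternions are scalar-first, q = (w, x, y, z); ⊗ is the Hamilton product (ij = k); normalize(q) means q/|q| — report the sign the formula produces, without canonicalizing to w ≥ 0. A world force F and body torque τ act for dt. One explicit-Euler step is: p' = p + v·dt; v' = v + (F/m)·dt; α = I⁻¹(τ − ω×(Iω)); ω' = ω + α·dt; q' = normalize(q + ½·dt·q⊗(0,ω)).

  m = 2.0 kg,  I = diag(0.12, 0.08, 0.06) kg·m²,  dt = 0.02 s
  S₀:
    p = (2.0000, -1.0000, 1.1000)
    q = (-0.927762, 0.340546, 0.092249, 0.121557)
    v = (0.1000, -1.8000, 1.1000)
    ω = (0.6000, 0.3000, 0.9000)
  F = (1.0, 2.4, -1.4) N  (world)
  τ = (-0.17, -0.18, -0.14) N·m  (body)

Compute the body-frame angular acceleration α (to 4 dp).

α = (-1.3717, -2.6550, -2.2133)

gyro term ω×Iω = (-0.0054, 0.0324, -0.0072)
α = I⁻¹(τ − ω×Iω) = (-1.3717, -2.6550, -2.2133)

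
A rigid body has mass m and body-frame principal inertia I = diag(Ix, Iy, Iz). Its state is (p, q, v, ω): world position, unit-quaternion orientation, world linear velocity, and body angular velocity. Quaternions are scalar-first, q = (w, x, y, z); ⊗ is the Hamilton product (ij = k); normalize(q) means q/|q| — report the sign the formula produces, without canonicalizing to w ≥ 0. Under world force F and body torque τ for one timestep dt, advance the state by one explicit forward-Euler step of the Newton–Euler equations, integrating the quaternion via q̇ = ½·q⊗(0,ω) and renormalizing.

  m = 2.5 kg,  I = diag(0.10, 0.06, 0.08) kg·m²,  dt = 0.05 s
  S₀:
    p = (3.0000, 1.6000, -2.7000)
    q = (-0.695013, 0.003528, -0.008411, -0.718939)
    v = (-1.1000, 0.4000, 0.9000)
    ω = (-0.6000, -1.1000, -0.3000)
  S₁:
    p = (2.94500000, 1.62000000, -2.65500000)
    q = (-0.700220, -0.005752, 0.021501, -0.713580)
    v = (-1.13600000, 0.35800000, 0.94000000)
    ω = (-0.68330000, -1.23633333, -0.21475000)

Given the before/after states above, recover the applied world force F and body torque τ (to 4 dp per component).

F = (-1.8000, -2.1000, 2.0000)
τ = (-0.1600, -0.1600, 0.1100)

rate change Δω = (-0.08330000, -0.13633333, 0.08525000)
gyro term ω₀×Iω₀ = (0.0066, 0.0036, -0.0264)
τ = I·(Δω/dt) + ω₀×(Iω₀) = (-0.1600, -0.1600, 0.1100)
v₁ − v₀ = (-0.03600000, -0.04200000, 0.04000000)
m·(v₁−v₀)/dt = (-1.8000, -2.1000, 2.0000)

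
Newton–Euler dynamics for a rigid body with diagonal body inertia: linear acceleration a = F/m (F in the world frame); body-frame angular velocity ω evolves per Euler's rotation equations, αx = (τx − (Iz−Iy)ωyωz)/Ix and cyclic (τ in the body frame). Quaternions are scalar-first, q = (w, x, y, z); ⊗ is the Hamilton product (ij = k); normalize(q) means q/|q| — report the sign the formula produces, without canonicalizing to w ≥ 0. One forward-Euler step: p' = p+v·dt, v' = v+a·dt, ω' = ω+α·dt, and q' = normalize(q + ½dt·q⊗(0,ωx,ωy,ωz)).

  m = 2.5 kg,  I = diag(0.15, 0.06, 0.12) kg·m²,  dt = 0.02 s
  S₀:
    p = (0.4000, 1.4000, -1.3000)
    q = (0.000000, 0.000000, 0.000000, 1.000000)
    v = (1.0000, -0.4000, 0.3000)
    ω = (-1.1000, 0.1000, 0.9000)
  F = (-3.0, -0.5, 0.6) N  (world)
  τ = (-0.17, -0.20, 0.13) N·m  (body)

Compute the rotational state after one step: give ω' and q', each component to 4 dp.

ω' = (-1.1234, 0.0432, 0.9200)
q' = (-0.0090, -0.0010, -0.0110, 0.9999)

ω×(Iω) gyroscopic = (0.0054, -0.0297, 0.0099)
angular accel α = (-1.1693, -2.8383, 1.0008)
new body rate ω' = (-1.1234, 0.0432, 0.9200)
q⊗(0,ω) = (-0.9000000, -0.1000000, -1.1000000, 0.0000000)
q' = normalize(q + ½dt·q⊗(0,ω)) = (-0.0090, -0.0010, -0.0110, 0.9999)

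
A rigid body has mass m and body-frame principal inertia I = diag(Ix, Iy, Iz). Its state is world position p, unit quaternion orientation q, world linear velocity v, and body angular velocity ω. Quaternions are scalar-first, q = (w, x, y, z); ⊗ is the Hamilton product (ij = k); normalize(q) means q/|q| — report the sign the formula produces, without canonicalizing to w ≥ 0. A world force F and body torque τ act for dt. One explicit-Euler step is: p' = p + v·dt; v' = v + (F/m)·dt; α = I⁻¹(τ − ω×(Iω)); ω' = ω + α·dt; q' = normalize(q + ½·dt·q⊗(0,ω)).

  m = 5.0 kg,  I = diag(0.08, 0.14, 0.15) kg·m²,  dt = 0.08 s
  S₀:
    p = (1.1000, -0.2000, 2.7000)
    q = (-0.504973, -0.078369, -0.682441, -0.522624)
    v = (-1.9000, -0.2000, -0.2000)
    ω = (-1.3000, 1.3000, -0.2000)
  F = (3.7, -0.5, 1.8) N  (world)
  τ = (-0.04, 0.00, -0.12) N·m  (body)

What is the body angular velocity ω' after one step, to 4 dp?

gyro term ω×Iω = (-0.0026, -0.0182, -0.1014)
angular accel α = (-0.4675, 0.1300, -0.1240)
ω' = ω + α·dt = (-1.3374, 1.3104, -0.2099)

ω' = (-1.3374, 1.3104, -0.2099)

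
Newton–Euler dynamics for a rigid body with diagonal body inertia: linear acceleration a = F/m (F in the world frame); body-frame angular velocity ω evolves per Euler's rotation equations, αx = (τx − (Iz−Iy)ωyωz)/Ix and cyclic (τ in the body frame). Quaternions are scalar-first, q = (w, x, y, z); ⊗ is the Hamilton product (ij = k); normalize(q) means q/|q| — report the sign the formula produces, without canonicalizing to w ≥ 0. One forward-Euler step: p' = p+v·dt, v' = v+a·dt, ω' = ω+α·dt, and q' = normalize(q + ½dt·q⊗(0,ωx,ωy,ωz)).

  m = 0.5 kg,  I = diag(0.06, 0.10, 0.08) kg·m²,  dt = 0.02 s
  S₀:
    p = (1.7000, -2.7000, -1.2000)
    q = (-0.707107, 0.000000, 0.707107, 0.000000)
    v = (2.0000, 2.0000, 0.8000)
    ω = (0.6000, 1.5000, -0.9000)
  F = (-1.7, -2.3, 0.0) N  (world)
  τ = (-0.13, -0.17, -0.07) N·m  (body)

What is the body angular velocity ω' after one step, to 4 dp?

ω' = (0.5477, 1.4638, -0.9265)

precession coupling ω×(Iω) = (0.0270, 0.0108, 0.0360)
(τ − ω×Iω)/I = (-2.6167, -1.8080, -1.3250)
new body rate ω' = (0.5477, 1.4638, -0.9265)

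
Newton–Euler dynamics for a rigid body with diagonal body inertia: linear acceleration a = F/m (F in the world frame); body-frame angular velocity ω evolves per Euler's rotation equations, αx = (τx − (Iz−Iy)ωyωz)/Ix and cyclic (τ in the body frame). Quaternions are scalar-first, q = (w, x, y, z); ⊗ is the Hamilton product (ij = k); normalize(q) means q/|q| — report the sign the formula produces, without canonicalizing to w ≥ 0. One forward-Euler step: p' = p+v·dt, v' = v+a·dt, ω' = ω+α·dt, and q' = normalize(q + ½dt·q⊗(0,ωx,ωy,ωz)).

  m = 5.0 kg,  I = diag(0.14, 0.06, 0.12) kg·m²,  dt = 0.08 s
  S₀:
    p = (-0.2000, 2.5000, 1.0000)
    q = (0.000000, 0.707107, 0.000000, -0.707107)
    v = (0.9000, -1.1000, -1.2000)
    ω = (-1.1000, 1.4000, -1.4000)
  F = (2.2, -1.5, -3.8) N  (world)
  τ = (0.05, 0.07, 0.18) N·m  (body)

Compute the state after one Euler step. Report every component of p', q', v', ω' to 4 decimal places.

p' = (-0.1280, 2.4120, 0.9040)
q' = (-0.0085, 0.7437, 0.0704, -0.6648)
v' = (0.9352, -1.1240, -1.2608)
ω' = (-1.0042, 1.4523, -1.3621)

gyro term ω×Iω = (-0.1176, 0.0308, 0.1232)
α = I⁻¹(τ − ω×Iω) = (1.1971, 0.6533, 0.4733)
ω + α·dt = (-1.0042, 1.4523, -1.3621)
2q̇ = q⊗(0,ω) = (-0.2121321, 0.9899498, 1.7677675, 0.9899498)
q' = normalize(q + ½dt·q⊗(0,ω)) = (-0.0085, 0.7437, 0.0704, -0.6648)
a = F/m = (0.4400, -0.3000, -0.7600)
p' = p + v·dt = (-0.1280, 2.4120, 0.9040)
v + (F/m)dt = (0.9352, -1.1240, -1.2608)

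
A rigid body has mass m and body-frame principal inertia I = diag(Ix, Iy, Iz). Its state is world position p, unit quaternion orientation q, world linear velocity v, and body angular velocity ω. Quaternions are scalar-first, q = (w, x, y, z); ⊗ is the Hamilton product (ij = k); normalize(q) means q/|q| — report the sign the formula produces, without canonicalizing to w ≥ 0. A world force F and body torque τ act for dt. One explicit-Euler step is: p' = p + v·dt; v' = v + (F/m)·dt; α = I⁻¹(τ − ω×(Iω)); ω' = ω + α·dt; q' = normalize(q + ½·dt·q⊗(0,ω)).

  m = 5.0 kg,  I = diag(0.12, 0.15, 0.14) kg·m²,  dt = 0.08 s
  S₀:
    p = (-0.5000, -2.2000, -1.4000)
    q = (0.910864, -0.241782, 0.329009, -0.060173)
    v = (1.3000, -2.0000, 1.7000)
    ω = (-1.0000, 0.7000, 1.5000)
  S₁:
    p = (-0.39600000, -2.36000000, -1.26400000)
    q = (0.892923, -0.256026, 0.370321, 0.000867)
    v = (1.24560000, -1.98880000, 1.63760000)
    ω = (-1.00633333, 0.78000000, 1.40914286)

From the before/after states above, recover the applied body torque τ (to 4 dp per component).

τ = (-0.0200, 0.1800, -0.1800)

ω₁ − ω₀ = (-0.00633333, 0.08000000, -0.09085714)
I·α + gyro = (-0.0200, 0.1800, -0.1800)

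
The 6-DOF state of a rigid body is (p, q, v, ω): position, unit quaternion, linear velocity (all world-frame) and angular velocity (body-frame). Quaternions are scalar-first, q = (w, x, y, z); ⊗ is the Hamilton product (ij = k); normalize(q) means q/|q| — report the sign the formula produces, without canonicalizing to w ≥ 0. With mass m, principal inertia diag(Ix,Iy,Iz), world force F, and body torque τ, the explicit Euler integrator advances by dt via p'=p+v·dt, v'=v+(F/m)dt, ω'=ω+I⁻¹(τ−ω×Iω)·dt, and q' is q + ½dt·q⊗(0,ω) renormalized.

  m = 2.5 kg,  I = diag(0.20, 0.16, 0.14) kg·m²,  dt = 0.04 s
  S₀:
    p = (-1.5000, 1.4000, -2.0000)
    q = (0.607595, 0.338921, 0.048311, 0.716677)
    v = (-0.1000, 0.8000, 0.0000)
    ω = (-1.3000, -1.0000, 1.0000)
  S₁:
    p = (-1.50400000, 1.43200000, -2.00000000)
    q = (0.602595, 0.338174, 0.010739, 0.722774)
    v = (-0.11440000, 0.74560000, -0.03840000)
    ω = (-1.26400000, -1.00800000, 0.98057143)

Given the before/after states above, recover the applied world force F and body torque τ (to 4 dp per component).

F = (-0.9000, -3.4000, -2.4000)
τ = (0.2000, -0.1100, -0.1200)

Δv = v₁−v₀ = (-0.01440000, -0.05440000, -0.03840000)
m·(v₁−v₀)/dt = (-0.9000, -3.4000, -2.4000)
rate change Δω = (0.03600000, -0.00800000, -0.01942857)
precession coupling = (0.0200, -0.0780, -0.0520)
I·α + gyro = (0.2000, -0.1100, -0.1200)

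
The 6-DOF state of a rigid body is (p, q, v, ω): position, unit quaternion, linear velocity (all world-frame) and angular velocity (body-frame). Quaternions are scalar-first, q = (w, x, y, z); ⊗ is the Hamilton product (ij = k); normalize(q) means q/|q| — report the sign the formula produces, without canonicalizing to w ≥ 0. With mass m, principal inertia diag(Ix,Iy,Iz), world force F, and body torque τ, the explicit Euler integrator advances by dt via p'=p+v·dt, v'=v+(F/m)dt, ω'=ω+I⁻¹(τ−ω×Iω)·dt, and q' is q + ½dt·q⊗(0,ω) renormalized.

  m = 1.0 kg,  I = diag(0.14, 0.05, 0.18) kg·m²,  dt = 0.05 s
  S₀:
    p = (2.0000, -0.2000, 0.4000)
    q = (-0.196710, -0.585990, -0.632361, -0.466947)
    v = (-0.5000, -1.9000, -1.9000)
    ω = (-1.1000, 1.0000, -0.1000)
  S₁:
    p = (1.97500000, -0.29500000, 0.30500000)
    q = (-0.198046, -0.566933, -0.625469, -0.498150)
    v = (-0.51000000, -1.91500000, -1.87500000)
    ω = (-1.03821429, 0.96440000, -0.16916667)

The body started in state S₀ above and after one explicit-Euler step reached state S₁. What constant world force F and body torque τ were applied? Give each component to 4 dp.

F = (-0.2000, -0.3000, 0.5000)
τ = (0.1600, -0.0400, -0.1500)

v₁ − v₀ = (-0.01000000, -0.01500000, 0.02500000)
applied force F = (-0.2000, -0.3000, 0.5000)
rate change Δω = (0.06178571, -0.03560000, -0.06916667)
precession coupling = (-0.0130, -0.0044, 0.0990)
applied torque τ = (0.1600, -0.0400, -0.1500)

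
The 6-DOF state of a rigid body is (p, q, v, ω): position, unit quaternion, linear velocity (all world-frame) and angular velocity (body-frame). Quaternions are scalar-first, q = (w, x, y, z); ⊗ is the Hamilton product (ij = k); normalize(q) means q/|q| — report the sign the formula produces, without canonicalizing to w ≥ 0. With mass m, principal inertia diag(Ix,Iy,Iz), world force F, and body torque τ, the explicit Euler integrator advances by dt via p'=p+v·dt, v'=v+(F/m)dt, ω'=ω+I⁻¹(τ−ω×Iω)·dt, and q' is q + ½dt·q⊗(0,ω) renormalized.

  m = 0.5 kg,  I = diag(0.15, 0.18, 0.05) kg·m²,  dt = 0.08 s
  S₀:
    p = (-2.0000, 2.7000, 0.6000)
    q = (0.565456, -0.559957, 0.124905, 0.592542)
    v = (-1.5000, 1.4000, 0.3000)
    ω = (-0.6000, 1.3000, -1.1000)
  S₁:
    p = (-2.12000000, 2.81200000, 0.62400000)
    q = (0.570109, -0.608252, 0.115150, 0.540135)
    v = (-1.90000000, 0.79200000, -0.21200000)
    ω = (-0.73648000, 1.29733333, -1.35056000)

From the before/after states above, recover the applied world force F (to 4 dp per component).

velocity change Δv = (-0.40000000, -0.60800000, -0.51200000)
applied force F = (-2.5000, -3.8000, -3.2000)

F = (-2.5000, -3.8000, -3.2000)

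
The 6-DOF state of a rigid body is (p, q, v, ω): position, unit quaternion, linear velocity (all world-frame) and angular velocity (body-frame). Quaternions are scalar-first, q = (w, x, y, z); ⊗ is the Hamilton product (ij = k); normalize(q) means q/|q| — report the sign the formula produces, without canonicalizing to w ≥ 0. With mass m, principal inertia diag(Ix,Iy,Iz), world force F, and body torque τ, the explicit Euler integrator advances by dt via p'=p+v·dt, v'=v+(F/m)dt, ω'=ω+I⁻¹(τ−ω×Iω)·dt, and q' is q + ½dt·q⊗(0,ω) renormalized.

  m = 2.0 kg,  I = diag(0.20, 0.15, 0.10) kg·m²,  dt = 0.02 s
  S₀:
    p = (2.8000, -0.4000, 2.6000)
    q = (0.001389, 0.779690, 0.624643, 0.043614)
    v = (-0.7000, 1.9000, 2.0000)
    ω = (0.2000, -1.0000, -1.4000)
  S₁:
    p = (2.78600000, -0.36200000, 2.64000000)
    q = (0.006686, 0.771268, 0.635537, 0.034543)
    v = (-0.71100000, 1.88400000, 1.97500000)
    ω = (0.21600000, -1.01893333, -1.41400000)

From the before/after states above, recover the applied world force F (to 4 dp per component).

velocity change Δv = (-0.01100000, -0.01600000, -0.02500000)
m·(v₁−v₀)/dt = (-1.1000, -1.6000, -2.5000)

F = (-1.1000, -1.6000, -2.5000)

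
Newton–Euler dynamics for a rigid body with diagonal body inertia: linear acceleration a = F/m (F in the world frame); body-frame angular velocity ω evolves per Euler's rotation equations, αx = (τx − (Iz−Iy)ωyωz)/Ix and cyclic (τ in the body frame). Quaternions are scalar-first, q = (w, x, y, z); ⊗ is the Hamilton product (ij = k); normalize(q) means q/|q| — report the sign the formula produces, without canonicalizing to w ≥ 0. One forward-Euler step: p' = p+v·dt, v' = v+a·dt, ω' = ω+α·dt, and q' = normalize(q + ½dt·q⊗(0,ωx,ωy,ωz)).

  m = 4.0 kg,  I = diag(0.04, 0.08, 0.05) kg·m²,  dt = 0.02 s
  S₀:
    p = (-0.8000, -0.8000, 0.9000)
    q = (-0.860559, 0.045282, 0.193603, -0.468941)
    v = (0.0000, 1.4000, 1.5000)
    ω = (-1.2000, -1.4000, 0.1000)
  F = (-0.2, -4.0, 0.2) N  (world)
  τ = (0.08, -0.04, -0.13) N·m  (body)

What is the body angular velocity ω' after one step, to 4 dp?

ω×(Iω) gyroscopic = (0.0042, 0.0012, 0.0672)
α = I⁻¹(τ − ω×Iω) = (1.8950, -0.5150, -3.9440)
ω' = ω + α·dt = (-1.1621, -1.4103, 0.0211)

ω' = (-1.1621, -1.4103, 0.0211)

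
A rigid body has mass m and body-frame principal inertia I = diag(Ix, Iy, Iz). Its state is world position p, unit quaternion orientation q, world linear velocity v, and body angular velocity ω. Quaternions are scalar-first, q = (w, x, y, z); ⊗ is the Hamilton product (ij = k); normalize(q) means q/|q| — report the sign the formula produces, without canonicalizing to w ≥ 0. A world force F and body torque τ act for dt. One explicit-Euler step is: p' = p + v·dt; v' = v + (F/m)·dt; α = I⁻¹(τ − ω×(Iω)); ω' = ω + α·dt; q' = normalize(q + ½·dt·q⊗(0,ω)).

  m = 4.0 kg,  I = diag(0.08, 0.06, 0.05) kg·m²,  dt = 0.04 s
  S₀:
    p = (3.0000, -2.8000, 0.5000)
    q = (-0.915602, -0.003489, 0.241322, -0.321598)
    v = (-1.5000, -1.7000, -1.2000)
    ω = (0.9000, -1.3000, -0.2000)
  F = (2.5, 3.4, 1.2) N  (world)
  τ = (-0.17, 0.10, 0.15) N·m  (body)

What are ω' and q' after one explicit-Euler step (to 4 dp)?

gyro term ω×Iω = (-0.0026, -0.0054, 0.0234)
angular accel α = (-2.0925, 1.7567, 2.5320)
new body rate ω' = (0.8163, -1.2297, -0.0987)
2q̇ = q⊗(0,ω) = (0.2525391, -1.2903836, 0.9001466, -0.0295337)
updated quaternion q' = (-0.9101, -0.0293, 0.2592, -0.3220)

ω' = (0.8163, -1.2297, -0.0987)
q' = (-0.9101, -0.0293, 0.2592, -0.3220)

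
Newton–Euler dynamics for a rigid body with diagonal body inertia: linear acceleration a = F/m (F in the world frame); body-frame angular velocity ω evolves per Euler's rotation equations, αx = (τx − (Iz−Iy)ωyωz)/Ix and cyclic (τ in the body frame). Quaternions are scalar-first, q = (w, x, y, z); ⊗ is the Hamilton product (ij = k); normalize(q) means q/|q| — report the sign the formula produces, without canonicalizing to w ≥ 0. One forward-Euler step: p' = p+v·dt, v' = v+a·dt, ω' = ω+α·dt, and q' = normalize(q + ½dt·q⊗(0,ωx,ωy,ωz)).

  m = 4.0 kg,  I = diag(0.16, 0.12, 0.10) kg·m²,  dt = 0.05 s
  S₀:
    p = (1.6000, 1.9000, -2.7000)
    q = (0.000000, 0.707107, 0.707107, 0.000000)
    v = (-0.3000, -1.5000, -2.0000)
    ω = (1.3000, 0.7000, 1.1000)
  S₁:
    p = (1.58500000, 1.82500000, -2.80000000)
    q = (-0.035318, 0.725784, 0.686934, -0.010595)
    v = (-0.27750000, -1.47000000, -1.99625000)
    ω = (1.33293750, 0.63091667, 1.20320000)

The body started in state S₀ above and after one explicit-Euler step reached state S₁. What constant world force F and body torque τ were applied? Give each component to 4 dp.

velocity change Δv = (0.02250000, 0.03000000, 0.00375000)
F = m·Δv/dt = (1.8000, 2.4000, 0.3000)
Δω = ω₁−ω₀ = (0.03293750, -0.06908333, 0.10320000)
τ = I·(Δω/dt) + ω₀×(Iω₀) = (0.0900, -0.0800, 0.1700)

F = (1.8000, 2.4000, 0.3000)
τ = (0.0900, -0.0800, 0.1700)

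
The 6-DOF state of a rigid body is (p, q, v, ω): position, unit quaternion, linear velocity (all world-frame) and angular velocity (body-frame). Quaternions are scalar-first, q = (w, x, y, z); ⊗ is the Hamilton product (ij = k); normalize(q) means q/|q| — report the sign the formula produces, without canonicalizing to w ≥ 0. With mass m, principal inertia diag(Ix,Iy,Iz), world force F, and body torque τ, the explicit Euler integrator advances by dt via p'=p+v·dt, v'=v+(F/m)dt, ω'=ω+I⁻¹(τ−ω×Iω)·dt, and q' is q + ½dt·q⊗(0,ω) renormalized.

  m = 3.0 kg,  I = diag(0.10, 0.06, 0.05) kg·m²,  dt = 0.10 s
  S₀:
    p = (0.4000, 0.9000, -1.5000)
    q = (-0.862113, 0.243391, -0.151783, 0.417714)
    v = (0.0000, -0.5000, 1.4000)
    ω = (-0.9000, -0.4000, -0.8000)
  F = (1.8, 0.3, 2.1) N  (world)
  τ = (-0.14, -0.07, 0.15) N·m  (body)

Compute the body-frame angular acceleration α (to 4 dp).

α = (-1.3680, -1.7667, 3.2880)

ω×(Iω) gyroscopic = (-0.0032, 0.0360, -0.0144)
α = I⁻¹(τ − ω×Iω) = (-1.3680, -1.7667, 3.2880)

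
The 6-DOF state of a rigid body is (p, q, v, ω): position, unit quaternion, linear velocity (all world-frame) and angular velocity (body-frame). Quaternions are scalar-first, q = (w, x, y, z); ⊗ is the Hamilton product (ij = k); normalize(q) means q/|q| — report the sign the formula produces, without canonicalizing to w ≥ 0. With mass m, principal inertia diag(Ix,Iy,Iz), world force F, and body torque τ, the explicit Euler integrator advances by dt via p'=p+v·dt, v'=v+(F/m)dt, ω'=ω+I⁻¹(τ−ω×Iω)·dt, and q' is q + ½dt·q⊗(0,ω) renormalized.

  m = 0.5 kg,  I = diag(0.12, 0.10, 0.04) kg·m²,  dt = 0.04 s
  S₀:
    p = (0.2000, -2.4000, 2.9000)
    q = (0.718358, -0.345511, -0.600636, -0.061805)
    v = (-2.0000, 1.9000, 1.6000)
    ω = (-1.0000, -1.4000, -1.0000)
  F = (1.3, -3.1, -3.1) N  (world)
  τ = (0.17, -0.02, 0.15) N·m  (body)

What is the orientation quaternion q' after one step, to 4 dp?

Hamilton product q⊗(0,ω) = (-1.2482064, -0.2042490, -1.2894072, -0.8352786)
q + ½dt·q⊗(0,ω), renormalized = (0.6928, -0.3493, -0.6259, -0.0784)

q' = (0.6928, -0.3493, -0.6259, -0.0784)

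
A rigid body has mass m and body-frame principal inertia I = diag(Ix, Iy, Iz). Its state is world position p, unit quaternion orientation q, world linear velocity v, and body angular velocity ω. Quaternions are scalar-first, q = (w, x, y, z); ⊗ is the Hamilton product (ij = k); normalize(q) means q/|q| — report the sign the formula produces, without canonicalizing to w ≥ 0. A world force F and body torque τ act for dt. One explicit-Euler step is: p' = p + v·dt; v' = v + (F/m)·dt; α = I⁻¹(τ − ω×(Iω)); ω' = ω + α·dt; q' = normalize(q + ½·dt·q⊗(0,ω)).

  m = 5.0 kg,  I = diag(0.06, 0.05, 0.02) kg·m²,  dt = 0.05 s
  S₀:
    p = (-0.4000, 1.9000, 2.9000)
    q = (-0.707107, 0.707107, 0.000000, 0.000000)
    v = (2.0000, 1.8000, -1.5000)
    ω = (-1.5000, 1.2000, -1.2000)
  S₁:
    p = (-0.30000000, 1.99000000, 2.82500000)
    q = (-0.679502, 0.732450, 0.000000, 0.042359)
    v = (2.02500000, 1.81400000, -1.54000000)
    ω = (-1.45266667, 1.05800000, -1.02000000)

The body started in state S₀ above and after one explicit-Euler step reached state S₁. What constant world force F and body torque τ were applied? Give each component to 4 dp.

F = (2.5000, 1.4000, -4.0000)
τ = (0.1000, -0.0700, 0.0900)

Δv = v₁−v₀ = (0.02500000, 0.01400000, -0.04000000)
m·(v₁−v₀)/dt = (2.5000, 1.4000, -4.0000)
Δω = ω₁−ω₀ = (0.04733333, -0.14200000, 0.18000000)
ω₀×(Iω₀) = (0.0432, 0.0720, 0.0180)
τ = I·(Δω/dt) + ω₀×(Iω₀) = (0.1000, -0.0700, 0.0900)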